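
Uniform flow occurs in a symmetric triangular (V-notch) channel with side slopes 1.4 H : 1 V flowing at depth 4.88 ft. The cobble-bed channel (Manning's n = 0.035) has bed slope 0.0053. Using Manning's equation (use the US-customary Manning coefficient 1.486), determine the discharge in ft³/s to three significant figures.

163 ft³/s

A = z·y² = 1.4×4.88² = 33.34 ft²
P = 2y√(1+z²) = 2×4.88×√(1+1.4²) = 16.79 ft
R = A/P = 33.34/16.79 = 1.986 ft
Q = (1.486/n)·A·R^(2/3)·S^(1/2) = (1.486/0.035) × 33.34 × 1.986^(2/3) × 0.0053^(1/2) = 162.8 ft³/s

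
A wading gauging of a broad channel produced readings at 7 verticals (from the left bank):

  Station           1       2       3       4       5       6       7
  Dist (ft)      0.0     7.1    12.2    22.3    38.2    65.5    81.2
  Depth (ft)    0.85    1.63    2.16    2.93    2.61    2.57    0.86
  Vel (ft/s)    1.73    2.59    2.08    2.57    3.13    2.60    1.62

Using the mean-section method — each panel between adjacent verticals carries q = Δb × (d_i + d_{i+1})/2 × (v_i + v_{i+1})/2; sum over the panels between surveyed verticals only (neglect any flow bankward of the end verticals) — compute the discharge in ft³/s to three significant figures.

Panel 1-2: Δb = 7.1 ft, d̄ = (0.85+1.63)/2 = 1.24, v̄ = (1.73+2.59)/2 = 2.16 → q = 7.1×1.24×2.16 = 19.02 ft³/s
Panel 2-3: Δb = 5.1 ft, d̄ = (1.63+2.16)/2 = 1.895, v̄ = (2.59+2.08)/2 = 2.335 → q = 5.1×1.895×2.335 = 22.57 ft³/s
Panel 3-4: Δb = 10.1 ft, d̄ = (2.16+2.93)/2 = 2.545, v̄ = (2.08+2.57)/2 = 2.325 → q = 10.1×2.545×2.325 = 59.76 ft³/s
Panel 4-5: Δb = 15.9 ft, d̄ = (2.93+2.61)/2 = 2.77, v̄ = (2.57+3.13)/2 = 2.85 → q = 15.9×2.77×2.85 = 125.5 ft³/s
Panel 5-6: Δb = 27.3 ft, d̄ = (2.61+2.57)/2 = 2.59, v̄ = (3.13+2.60)/2 = 2.865 → q = 27.3×2.59×2.865 = 202.6 ft³/s
Panel 6-7: Δb = 15.7 ft, d̄ = (2.57+0.86)/2 = 1.715, v̄ = (2.60+1.62)/2 = 2.11 → q = 15.7×1.715×2.11 = 56.81 ft³/s
Q = Σ q = 486.3 ft³/s

486 ft³/s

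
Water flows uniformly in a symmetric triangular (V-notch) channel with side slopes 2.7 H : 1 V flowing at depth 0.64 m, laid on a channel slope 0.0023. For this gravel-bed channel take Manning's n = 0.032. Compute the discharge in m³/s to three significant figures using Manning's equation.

A = z·y² = 2.7×0.64² = 1.106 m²
P = 2y√(1+z²) = 2×0.64×√(1+2.7²) = 3.685 m
R = A/P = 1.106/3.685 = 0.3001 m
Q = (1/n)·A·R^(2/3)·S^(1/2) = (1/0.032) × 1.106 × 0.3001^(2/3) × 0.0023^(1/2) = 0.7429 m³/s

0.743 m³/s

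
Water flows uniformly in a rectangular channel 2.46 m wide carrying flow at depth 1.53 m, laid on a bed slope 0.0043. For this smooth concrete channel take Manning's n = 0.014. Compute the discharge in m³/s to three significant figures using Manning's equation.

13.7 m³/s

A = b·y = 2.46 × 1.53 = 3.764 m²
P = b + 2y = 2.46 + 2×1.53 = 5.520 m
R = A/P = 3.764/5.520 = 0.6818 m
Q = (1/n)·A·R^(2/3)·S^(1/2) = (1/0.014) × 3.764 × 0.6818^(2/3) × 0.0043^(1/2) = 13.66 m³/s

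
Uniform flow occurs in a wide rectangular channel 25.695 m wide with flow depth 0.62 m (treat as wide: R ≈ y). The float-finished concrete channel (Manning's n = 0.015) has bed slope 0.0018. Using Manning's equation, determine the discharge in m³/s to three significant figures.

32.8 m³/s

A = b·y = 25.695 × 0.62 = 15.93 m²
Wide channel: R ≈ y = 0.62 m
Q = (1/n)·A·R^(2/3)·S^(1/2) = (1/0.015) × 15.93 × 0.6200^(2/3) × 0.0018^(1/2) = 32.76 m³/s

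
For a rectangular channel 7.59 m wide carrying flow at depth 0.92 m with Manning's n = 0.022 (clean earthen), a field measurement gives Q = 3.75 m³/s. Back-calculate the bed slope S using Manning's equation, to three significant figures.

A = b·y = 7.59 × 0.92 = 6.983 m²
P = b + 2y = 7.59 + 2×0.92 = 9.430 m
R = A/P = 6.983/9.430 = 0.7405 m
S = (Q·n / (1·A·R^(2/3)))² = (3.75×0.022 / (1×6.983×0.8185))² = 0.0002084

0.000208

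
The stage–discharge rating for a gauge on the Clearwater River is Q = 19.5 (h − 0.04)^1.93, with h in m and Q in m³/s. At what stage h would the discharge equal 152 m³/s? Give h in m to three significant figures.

2.94 m

h − h₀ = (Q/C)^(1/b) = (152/19.5)^(1/1.93) = 2.898 m
h = 0.04 + 2.898 = 2.938 m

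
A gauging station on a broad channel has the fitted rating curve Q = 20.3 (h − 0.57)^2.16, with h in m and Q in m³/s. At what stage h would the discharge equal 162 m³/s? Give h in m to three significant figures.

h − h₀ = (Q/C)^(1/b) = (162/20.3)^(1/2.16) = 2.616 m
h = 0.57 + 2.616 = 3.186 m

3.19 m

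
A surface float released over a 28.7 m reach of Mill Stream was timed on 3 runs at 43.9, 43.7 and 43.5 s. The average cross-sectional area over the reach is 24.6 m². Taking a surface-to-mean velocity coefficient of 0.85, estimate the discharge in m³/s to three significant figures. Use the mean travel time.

t̄ = (43.9 + 43.7 + 43.5) / 3 = 43.7 s
v_surface = L / t̄ = 28.7 / 43.7 = 0.6568 m/s
v_mean = 0.85 × 0.6568 = 0.5582 m/s
Q = A × v_mean = 24.6 × 0.5582 = 13.73 m³/s

13.7 m³/s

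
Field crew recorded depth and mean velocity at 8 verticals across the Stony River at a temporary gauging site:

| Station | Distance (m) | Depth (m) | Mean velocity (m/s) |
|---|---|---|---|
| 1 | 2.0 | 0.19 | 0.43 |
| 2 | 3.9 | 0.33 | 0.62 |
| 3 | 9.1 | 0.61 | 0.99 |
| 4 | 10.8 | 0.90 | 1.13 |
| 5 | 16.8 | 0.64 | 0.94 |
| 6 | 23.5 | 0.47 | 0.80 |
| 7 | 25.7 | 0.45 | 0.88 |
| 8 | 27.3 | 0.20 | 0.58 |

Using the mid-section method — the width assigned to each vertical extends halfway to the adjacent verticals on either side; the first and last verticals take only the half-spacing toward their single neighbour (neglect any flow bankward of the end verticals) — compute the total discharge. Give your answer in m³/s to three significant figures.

13.1 m³/s

w_1 = (3.9 − 2.0)/2 = 0.95 m; q_1 = 0.43 × 0.19 × 0.95 = 0.07762 m³/s
w_2 = (9.1 − 2.0)/2 = 3.55 m; q_2 = 0.62 × 0.33 × 3.55 = 0.7263 m³/s
w_3 = (10.8 − 3.9)/2 = 3.45 m; q_3 = 0.99 × 0.61 × 3.45 = 2.083 m³/s
w_4 = (16.8 − 9.1)/2 = 3.85 m; q_4 = 1.13 × 0.90 × 3.85 = 3.915 m³/s
w_5 = (23.5 − 10.8)/2 = 6.35 m; q_5 = 0.94 × 0.64 × 6.35 = 3.820 m³/s
w_6 = (25.7 − 16.8)/2 = 4.45 m; q_6 = 0.80 × 0.47 × 4.45 = 1.673 m³/s
w_7 = (27.3 − 23.5)/2 = 1.9 m; q_7 = 0.88 × 0.45 × 1.9 = 0.7524 m³/s
w_8 = (27.3 − 25.7)/2 = 0.8 m; q_8 = 0.58 × 0.20 × 0.8 = 0.09280 m³/s
Q = Σ qᵢ = 13.14 m³/s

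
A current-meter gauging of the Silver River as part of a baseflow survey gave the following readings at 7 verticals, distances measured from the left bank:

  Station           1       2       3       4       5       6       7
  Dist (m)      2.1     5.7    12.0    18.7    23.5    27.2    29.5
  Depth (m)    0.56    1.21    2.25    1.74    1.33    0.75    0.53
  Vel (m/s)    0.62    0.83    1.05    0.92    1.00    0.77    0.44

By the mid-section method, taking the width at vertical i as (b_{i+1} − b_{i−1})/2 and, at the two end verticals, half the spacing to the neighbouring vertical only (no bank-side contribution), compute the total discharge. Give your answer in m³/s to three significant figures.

37.8 m³/s

w_1 = (5.7 − 2.1)/2 = 1.8 m; q_1 = 0.62 × 0.56 × 1.8 = 0.6250 m³/s
w_2 = (12.0 − 2.1)/2 = 4.95 m; q_2 = 0.83 × 1.21 × 4.95 = 4.971 m³/s
w_3 = (18.7 − 5.7)/2 = 6.5 m; q_3 = 1.05 × 2.25 × 6.5 = 15.36 m³/s
w_4 = (23.5 − 12.0)/2 = 5.75 m; q_4 = 0.92 × 1.74 × 5.75 = 9.205 m³/s
w_5 = (27.2 − 18.7)/2 = 4.25 m; q_5 = 1.00 × 1.33 × 4.25 = 5.653 m³/s
w_6 = (29.5 − 23.5)/2 = 3 m; q_6 = 0.77 × 0.75 × 3 = 1.733 m³/s
w_7 = (29.5 − 27.2)/2 = 1.15 m; q_7 = 0.44 × 0.53 × 1.15 = 0.2682 m³/s
Q = Σ qᵢ = 37.81 m³/s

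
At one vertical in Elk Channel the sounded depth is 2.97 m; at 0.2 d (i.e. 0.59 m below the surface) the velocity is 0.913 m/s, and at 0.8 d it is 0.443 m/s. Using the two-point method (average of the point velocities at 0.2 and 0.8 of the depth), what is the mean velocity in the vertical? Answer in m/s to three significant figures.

v̄ = (0.913 + 0.443) / 2 = 0.6780 m/s

0.678 m/s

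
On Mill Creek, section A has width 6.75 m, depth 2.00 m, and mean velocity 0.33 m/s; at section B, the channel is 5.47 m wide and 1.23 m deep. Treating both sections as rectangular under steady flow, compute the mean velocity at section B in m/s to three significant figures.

Q = A₁V₁ = (6.75×2.00) × 0.33 = 4.455 m³/s
A₂ = 5.47 × 1.23 = 6.728 m²
V₂ = Q/A₂ = 4.455/6.728 = 0.6621 m/s

0.662 m/s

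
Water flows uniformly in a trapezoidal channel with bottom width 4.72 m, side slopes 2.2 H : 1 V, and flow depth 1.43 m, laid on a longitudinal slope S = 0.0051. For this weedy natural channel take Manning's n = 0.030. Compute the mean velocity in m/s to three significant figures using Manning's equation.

A = (b + z·y)·y = (4.72 + 2.2×1.43)×1.43 = 11.25 m²
P = b + 2y√(1+z²) = 4.72 + 2×1.43×√(1+2.2²) = 11.63 m
R = A/P = 11.25/11.63 = 0.9671 m
Q = (1/n)·A·R^(2/3)·S^(1/2) = (1/0.030) × 11.25 × 0.9671^(2/3) × 0.0051^(1/2) = 26.19 m³/s
V = Q/A = 26.19/11.25 = 2.328 m/s

2.33 m/s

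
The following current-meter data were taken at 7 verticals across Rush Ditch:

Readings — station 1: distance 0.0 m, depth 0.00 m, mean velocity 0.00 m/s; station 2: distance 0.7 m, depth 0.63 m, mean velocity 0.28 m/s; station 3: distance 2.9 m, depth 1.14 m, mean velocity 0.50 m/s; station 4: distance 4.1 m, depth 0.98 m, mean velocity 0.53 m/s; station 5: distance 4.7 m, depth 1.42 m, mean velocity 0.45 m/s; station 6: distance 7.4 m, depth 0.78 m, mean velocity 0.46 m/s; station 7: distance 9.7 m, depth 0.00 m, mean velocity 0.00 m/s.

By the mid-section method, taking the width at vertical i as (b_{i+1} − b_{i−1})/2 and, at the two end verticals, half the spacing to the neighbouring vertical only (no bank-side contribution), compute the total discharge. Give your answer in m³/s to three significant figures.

w_2 = (2.9 − 0.0)/2 = 1.45 m; q_2 = 0.28 × 0.63 × 1.45 = 0.2558 m³/s
w_3 = (4.1 − 0.7)/2 = 1.7 m; q_3 = 0.50 × 1.14 × 1.7 = 0.9690 m³/s
w_4 = (4.7 − 2.9)/2 = 0.9 m; q_4 = 0.53 × 0.98 × 0.9 = 0.4675 m³/s
w_5 = (7.4 − 4.1)/2 = 1.65 m; q_5 = 0.45 × 1.42 × 1.65 = 1.054 m³/s
w_6 = (9.7 − 4.7)/2 = 2.5 m; q_6 = 0.46 × 0.78 × 2.5 = 0.8970 m³/s
Stations 1, 7 contribute zero (depth or velocity is 0).
Q = Σ qᵢ = 3.644 m³/s

3.64 m³/s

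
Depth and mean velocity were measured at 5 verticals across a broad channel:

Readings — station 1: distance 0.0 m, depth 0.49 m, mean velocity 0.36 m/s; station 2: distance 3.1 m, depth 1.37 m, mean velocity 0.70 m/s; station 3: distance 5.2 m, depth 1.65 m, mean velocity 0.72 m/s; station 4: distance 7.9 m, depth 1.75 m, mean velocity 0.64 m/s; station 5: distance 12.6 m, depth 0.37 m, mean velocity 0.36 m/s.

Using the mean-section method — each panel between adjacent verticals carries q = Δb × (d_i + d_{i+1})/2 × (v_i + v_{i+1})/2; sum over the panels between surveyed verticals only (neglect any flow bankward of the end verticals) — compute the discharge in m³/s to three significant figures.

Panel 1-2: Δb = 3.1 m, d̄ = (0.49+1.37)/2 = 0.93, v̄ = (0.36+0.70)/2 = 0.53 → q = 3.1×0.93×0.53 = 1.528 m³/s
Panel 2-3: Δb = 2.1 m, d̄ = (1.37+1.65)/2 = 1.51, v̄ = (0.70+0.72)/2 = 0.71 → q = 2.1×1.51×0.71 = 2.251 m³/s
Panel 3-4: Δb = 2.7 m, d̄ = (1.65+1.75)/2 = 1.7, v̄ = (0.72+0.64)/2 = 0.68 → q = 2.7×1.7×0.68 = 3.121 m³/s
Panel 4-5: Δb = 4.7 m, d̄ = (1.75+0.37)/2 = 1.06, v̄ = (0.64+0.36)/2 = 0.5 → q = 4.7×1.06×0.5 = 2.491 m³/s
Q = Σ q = 9.392 m³/s

9.39 m³/s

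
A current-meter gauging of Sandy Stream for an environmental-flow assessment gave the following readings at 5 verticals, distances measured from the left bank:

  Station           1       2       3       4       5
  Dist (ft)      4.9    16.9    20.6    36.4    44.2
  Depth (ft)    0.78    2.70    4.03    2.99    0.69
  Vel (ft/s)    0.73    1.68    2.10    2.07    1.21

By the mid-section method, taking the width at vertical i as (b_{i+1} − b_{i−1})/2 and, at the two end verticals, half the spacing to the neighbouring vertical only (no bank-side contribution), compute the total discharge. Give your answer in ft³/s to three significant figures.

198 ft³/s

w_1 = (16.9 − 4.9)/2 = 6 ft; q_1 = 0.73 × 0.78 × 6 = 3.416 ft³/s
w_2 = (20.6 − 4.9)/2 = 7.85 ft; q_2 = 1.68 × 2.70 × 7.85 = 35.61 ft³/s
w_3 = (36.4 − 16.9)/2 = 9.75 ft; q_3 = 2.10 × 4.03 × 9.75 = 82.51 ft³/s
w_4 = (44.2 − 20.6)/2 = 11.8 ft; q_4 = 2.07 × 2.99 × 11.8 = 73.03 ft³/s
w_5 = (44.2 − 36.4)/2 = 3.9 ft; q_5 = 1.21 × 0.69 × 3.9 = 3.256 ft³/s
Q = Σ qᵢ = 197.8 ft³/s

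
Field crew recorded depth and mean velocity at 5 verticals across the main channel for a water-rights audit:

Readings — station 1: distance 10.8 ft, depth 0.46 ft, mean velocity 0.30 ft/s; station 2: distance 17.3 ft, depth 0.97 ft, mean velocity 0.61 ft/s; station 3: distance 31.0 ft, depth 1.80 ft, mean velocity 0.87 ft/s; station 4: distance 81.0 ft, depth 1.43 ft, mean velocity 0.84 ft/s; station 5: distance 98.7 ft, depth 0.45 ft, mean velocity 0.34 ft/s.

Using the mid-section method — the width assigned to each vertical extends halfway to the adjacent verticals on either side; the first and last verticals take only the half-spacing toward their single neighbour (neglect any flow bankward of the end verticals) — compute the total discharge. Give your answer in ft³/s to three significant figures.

98.3 ft³/s

w_1 = (17.3 − 10.8)/2 = 3.25 ft; q_1 = 0.30 × 0.46 × 3.25 = 0.4485 ft³/s
w_2 = (31.0 − 10.8)/2 = 10.1 ft; q_2 = 0.61 × 0.97 × 10.1 = 5.976 ft³/s
w_3 = (81.0 − 17.3)/2 = 31.85 ft; q_3 = 0.87 × 1.80 × 31.85 = 49.88 ft³/s
w_4 = (98.7 − 31.0)/2 = 33.85 ft; q_4 = 0.84 × 1.43 × 33.85 = 40.66 ft³/s
w_5 = (98.7 − 81.0)/2 = 8.85 ft; q_5 = 0.34 × 0.45 × 8.85 = 1.354 ft³/s
Q = Σ qᵢ = 98.32 ft³/s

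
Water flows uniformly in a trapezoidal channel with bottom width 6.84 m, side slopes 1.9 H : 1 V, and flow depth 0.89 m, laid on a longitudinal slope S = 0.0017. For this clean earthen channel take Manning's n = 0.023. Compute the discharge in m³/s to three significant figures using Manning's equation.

A = (b + z·y)·y = (6.84 + 1.9×0.89)×0.89 = 7.593 m²
P = b + 2y√(1+z²) = 6.84 + 2×0.89×√(1+1.9²) = 10.66 m
R = A/P = 7.593/10.66 = 0.7121 m
Q = (1/n)·A·R^(2/3)·S^(1/2) = (1/0.023) × 7.593 × 0.7121^(2/3) × 0.0017^(1/2) = 10.85 m³/s

10.9 m³/s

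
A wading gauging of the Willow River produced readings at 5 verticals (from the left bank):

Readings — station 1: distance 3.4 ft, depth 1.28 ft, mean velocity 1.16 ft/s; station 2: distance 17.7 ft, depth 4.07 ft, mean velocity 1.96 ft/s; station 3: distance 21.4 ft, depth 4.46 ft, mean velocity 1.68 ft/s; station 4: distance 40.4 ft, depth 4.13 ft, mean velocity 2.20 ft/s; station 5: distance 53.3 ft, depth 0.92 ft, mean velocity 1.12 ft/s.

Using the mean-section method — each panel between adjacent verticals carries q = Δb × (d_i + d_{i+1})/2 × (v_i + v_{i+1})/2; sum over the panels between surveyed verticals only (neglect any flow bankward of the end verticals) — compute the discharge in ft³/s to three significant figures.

301 ft³/s

Panel 1-2: Δb = 14.3 ft, d̄ = (1.28+4.07)/2 = 2.675, v̄ = (1.16+1.96)/2 = 1.56 → q = 14.3×2.675×1.56 = 59.67 ft³/s
Panel 2-3: Δb = 3.7 ft, d̄ = (4.07+4.46)/2 = 4.265, v̄ = (1.96+1.68)/2 = 1.82 → q = 3.7×4.265×1.82 = 28.72 ft³/s
Panel 3-4: Δb = 19 ft, d̄ = (4.46+4.13)/2 = 4.295, v̄ = (1.68+2.20)/2 = 1.94 → q = 19×4.295×1.94 = 158.3 ft³/s
Panel 4-5: Δb = 12.9 ft, d̄ = (4.13+0.92)/2 = 2.525, v̄ = (2.20+1.12)/2 = 1.66 → q = 12.9×2.525×1.66 = 54.07 ft³/s
Q = Σ q = 300.8 ft³/s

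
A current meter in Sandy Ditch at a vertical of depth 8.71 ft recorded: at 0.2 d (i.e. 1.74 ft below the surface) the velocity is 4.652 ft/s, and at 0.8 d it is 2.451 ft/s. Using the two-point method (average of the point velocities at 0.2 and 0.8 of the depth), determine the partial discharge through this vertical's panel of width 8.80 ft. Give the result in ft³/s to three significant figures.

272 ft³/s

v̄ = (4.652 + 2.451) / 2 = 3.552 ft/s
q = v̄ × d × w = 3.552 × 8.71 × 8.80 = 272.2 ft³/s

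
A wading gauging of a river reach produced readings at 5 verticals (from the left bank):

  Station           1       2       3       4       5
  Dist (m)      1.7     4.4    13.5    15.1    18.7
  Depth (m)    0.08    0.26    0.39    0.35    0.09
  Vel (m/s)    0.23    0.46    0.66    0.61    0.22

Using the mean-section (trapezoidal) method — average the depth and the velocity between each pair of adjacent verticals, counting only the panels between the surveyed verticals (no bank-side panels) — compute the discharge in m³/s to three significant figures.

Panel 1-2: Δb = 2.7 m, d̄ = (0.08+0.26)/2 = 0.17, v̄ = (0.23+0.46)/2 = 0.345 → q = 2.7×0.17×0.345 = 0.1584 m³/s
Panel 2-3: Δb = 9.1 m, d̄ = (0.26+0.39)/2 = 0.325, v̄ = (0.46+0.66)/2 = 0.56 → q = 9.1×0.325×0.56 = 1.656 m³/s
Panel 3-4: Δb = 1.6 m, d̄ = (0.39+0.35)/2 = 0.37, v̄ = (0.66+0.61)/2 = 0.635 → q = 1.6×0.37×0.635 = 0.3759 m³/s
Panel 4-5: Δb = 3.6 m, d̄ = (0.35+0.09)/2 = 0.22, v̄ = (0.61+0.22)/2 = 0.415 → q = 3.6×0.22×0.415 = 0.3287 m³/s
Q = Σ q = 2.519 m³/s

2.52 m³/s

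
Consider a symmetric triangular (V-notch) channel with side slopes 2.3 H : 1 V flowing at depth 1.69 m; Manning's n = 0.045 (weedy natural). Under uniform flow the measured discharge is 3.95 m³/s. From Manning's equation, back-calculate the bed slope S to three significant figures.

0.00103

A = z·y² = 2.3×1.69² = 6.569 m²
P = 2y√(1+z²) = 2×1.69×√(1+2.3²) = 8.477 m
R = A/P = 6.569/8.477 = 0.7749 m
S = (Q·n / (1·A·R^(2/3)))² = (3.95×0.045 / (1×6.569×0.8437))² = 0.001029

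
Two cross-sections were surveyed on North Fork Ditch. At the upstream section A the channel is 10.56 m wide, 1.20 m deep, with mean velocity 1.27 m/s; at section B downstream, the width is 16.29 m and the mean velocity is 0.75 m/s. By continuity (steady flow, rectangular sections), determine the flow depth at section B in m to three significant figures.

Q = A₁V₁ = (10.56×1.20) × 1.27 = 16.09 m³/s
d₂ = Q/(b₂ V₂) = 16.09/(16.29×0.75) = 1.317 m

1.32 m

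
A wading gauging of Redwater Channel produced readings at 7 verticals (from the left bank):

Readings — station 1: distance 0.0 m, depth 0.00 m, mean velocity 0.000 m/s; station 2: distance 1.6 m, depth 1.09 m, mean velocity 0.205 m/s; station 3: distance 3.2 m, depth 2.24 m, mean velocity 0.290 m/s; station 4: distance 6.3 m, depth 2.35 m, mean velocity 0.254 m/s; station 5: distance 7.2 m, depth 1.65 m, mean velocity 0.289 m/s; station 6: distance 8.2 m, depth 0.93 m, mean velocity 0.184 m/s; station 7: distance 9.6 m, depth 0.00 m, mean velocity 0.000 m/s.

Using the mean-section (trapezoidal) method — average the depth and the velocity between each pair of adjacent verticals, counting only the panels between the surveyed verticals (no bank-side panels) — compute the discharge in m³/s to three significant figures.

3.54 m³/s

Panel 1-2: Δb = 1.6 m, d̄ = (0.00+1.09)/2 = 0.545, v̄ = (0.000+0.205)/2 = 0.1025 → q = 1.6×0.545×0.1025 = 0.08938 m³/s
Panel 2-3: Δb = 1.6 m, d̄ = (1.09+2.24)/2 = 1.665, v̄ = (0.205+0.290)/2 = 0.2475 → q = 1.6×1.665×0.2475 = 0.6593 m³/s
Panel 3-4: Δb = 3.1 m, d̄ = (2.24+2.35)/2 = 2.295, v̄ = (0.290+0.254)/2 = 0.272 → q = 3.1×2.295×0.272 = 1.935 m³/s
Panel 4-5: Δb = 0.9 m, d̄ = (2.35+1.65)/2 = 2, v̄ = (0.254+0.289)/2 = 0.2715 → q = 0.9×2×0.2715 = 0.4887 m³/s
Panel 5-6: Δb = 1 m, d̄ = (1.65+0.93)/2 = 1.29, v̄ = (0.289+0.184)/2 = 0.2365 → q = 1×1.29×0.2365 = 0.3051 m³/s
Panel 6-7: Δb = 1.4 m, d̄ = (0.93+0.00)/2 = 0.465, v̄ = (0.184+0.000)/2 = 0.092 → q = 1.4×0.465×0.092 = 0.05989 m³/s
Q = Σ q = 3.538 m³/s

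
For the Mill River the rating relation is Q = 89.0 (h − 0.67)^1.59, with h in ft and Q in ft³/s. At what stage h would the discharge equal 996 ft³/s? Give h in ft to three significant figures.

h − h₀ = (Q/C)^(1/b) = (996/89.0)^(1/1.59) = 4.567 ft
h = 0.67 + 4.567 = 5.237 ft

5.24 ft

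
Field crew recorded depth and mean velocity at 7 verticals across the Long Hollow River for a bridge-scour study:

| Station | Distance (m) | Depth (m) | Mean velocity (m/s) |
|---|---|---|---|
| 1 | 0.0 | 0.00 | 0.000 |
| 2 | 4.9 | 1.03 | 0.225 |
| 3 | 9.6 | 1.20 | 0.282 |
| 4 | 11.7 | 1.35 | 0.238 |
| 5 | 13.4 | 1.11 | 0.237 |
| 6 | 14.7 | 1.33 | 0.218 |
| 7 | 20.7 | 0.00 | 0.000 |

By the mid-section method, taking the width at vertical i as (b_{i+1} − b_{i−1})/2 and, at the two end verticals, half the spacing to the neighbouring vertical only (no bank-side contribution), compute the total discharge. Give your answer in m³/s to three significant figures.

w_2 = (9.6 − 0.0)/2 = 4.8 m; q_2 = 0.225 × 1.03 × 4.8 = 1.112 m³/s
w_3 = (11.7 − 4.9)/2 = 3.4 m; q_3 = 0.282 × 1.20 × 3.4 = 1.151 m³/s
w_4 = (13.4 − 9.6)/2 = 1.9 m; q_4 = 0.238 × 1.35 × 1.9 = 0.6105 m³/s
w_5 = (14.7 − 11.7)/2 = 1.5 m; q_5 = 0.237 × 1.11 × 1.5 = 0.3946 m³/s
w_6 = (20.7 − 13.4)/2 = 3.65 m; q_6 = 0.218 × 1.33 × 3.65 = 1.058 m³/s
Stations 1, 7 contribute zero (depth or velocity is 0).
Q = Σ qᵢ = 4.326 m³/s

4.33 m³/s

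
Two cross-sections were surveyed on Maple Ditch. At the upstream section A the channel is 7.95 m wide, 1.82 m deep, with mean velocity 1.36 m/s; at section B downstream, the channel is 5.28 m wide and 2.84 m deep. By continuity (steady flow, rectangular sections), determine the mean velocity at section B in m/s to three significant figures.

1.31 m/s

Q = A₁V₁ = (7.95×1.82) × 1.36 = 19.68 m³/s
A₂ = 5.28 × 2.84 = 15.00 m²
V₂ = Q/A₂ = 19.68/15.00 = 1.312 m/s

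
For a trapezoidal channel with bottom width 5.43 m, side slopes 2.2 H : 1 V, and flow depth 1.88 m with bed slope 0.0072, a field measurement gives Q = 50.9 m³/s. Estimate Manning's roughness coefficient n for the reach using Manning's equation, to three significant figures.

0.0346

A = (b + z·y)·y = (5.43 + 2.2×1.88)×1.88 = 17.98 m²
P = b + 2y√(1+z²) = 5.43 + 2×1.88×√(1+2.2²) = 14.52 m
R = A/P = 17.98/14.52 = 1.239 m
n = (1/Q)·A·R^(2/3)·S^(1/2) = (1/50.9) × 17.98 × 1.154 × 0.08485 = 0.03458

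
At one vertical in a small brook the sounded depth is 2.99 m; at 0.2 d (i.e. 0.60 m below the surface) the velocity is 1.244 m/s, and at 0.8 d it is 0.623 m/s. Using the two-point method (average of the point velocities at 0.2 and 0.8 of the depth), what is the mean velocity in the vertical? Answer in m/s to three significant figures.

v̄ = (1.244 + 0.623) / 2 = 0.9335 m/s

0.934 m/s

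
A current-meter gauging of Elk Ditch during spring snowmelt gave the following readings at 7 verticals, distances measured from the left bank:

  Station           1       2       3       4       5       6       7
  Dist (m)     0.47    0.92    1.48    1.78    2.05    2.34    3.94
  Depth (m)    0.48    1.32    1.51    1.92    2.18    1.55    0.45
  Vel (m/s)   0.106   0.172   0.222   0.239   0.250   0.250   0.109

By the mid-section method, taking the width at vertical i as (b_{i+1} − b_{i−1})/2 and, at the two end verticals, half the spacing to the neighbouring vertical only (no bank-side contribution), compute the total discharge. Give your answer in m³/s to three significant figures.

w_1 = (0.92 − 0.47)/2 = 0.225 m; q_1 = 0.106 × 0.48 × 0.225 = 0.01145 m³/s
w_2 = (1.48 − 0.47)/2 = 0.505 m; q_2 = 0.172 × 1.32 × 0.505 = 0.1147 m³/s
w_3 = (1.78 − 0.92)/2 = 0.43 m; q_3 = 0.222 × 1.51 × 0.43 = 0.1441 m³/s
w_4 = (2.05 − 1.48)/2 = 0.285 m; q_4 = 0.239 × 1.92 × 0.285 = 0.1308 m³/s
w_5 = (2.34 − 1.78)/2 = 0.28 m; q_5 = 0.250 × 2.18 × 0.28 = 0.1526 m³/s
w_6 = (3.94 − 2.05)/2 = 0.945 m; q_6 = 0.250 × 1.55 × 0.945 = 0.3662 m³/s
w_7 = (3.94 − 2.34)/2 = 0.8 m; q_7 = 0.109 × 0.45 × 0.8 = 0.03924 m³/s
Q = Σ qᵢ = 0.9591 m³/s

0.959 m³/s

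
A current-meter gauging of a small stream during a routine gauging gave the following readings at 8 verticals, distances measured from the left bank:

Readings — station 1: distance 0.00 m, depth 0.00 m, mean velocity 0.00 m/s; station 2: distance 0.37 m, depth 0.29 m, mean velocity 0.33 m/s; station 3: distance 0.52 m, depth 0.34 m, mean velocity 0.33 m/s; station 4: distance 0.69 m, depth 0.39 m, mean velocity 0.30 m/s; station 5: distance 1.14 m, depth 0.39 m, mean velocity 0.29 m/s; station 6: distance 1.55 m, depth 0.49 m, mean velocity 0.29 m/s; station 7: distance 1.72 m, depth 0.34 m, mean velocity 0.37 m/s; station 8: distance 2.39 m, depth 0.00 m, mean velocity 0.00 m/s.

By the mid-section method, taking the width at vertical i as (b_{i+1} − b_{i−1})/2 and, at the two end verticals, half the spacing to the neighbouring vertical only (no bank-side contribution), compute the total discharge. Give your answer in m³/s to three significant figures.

0.222 m³/s

w_2 = (0.52 − 0.00)/2 = 0.26 m; q_2 = 0.33 × 0.29 × 0.26 = 0.02488 m³/s
w_3 = (0.69 − 0.37)/2 = 0.16 m; q_3 = 0.33 × 0.34 × 0.16 = 0.01795 m³/s
w_4 = (1.14 − 0.52)/2 = 0.31 m; q_4 = 0.30 × 0.39 × 0.31 = 0.03627 m³/s
w_5 = (1.55 − 0.69)/2 = 0.43 m; q_5 = 0.29 × 0.39 × 0.43 = 0.04863 m³/s
w_6 = (1.72 − 1.14)/2 = 0.29 m; q_6 = 0.29 × 0.49 × 0.29 = 0.04121 m³/s
w_7 = (2.39 − 1.55)/2 = 0.42 m; q_7 = 0.37 × 0.34 × 0.42 = 0.05284 m³/s
Stations 1, 8 contribute zero (depth or velocity is 0).
Q = Σ qᵢ = 0.2218 m³/s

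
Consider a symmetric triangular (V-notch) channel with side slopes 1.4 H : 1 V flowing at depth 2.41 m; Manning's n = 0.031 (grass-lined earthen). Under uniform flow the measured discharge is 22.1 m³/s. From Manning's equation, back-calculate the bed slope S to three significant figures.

A = z·y² = 1.4×2.41² = 8.131 m²
P = 2y√(1+z²) = 2×2.41×√(1+1.4²) = 8.293 m
R = A/P = 8.131/8.293 = 0.9805 m
S = (Q·n / (1·A·R^(2/3)))² = (22.1×0.031 / (1×8.131×0.9870))² = 0.007287

0.00729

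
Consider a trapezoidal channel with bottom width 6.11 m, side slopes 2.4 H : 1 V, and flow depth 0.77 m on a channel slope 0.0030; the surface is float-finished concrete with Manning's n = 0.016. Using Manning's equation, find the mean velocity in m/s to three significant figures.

A = (b + z·y)·y = (6.11 + 2.4×0.77)×0.77 = 6.128 m²
P = b + 2y√(1+z²) = 6.11 + 2×0.77×√(1+2.4²) = 10.11 m
R = A/P = 6.128/10.11 = 0.6059 m
Q = (1/n)·A·R^(2/3)·S^(1/2) = (1/0.016) × 6.128 × 0.6059^(2/3) × 0.0030^(1/2) = 15.02 m³/s
V = Q/A = 15.02/6.128 = 2.451 m/s

2.45 m/s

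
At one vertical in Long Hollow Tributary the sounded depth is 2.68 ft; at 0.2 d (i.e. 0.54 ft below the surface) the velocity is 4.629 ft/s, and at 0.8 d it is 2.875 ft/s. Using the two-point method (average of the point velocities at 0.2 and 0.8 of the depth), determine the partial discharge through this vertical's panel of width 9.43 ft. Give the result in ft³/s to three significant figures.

94.8 ft³/s

v̄ = (4.629 + 2.875) / 2 = 3.752 ft/s
q = v̄ × d × w = 3.752 × 2.68 × 9.43 = 94.82 ft³/s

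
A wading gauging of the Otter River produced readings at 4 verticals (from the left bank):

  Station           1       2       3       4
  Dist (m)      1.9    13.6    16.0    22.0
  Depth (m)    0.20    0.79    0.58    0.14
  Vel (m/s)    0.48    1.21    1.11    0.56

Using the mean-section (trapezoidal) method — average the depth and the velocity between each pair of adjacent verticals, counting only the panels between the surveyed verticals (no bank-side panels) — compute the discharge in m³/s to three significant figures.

8.60 m³/s

Panel 1-2: Δb = 11.7 m, d̄ = (0.20+0.79)/2 = 0.495, v̄ = (0.48+1.21)/2 = 0.845 → q = 11.7×0.495×0.845 = 4.894 m³/s
Panel 2-3: Δb = 2.4 m, d̄ = (0.79+0.58)/2 = 0.685, v̄ = (1.21+1.11)/2 = 1.16 → q = 2.4×0.685×1.16 = 1.907 m³/s
Panel 3-4: Δb = 6 m, d̄ = (0.58+0.14)/2 = 0.36, v̄ = (1.11+0.56)/2 = 0.835 → q = 6×0.36×0.835 = 1.804 m³/s
Q = Σ q = 8.604 m³/s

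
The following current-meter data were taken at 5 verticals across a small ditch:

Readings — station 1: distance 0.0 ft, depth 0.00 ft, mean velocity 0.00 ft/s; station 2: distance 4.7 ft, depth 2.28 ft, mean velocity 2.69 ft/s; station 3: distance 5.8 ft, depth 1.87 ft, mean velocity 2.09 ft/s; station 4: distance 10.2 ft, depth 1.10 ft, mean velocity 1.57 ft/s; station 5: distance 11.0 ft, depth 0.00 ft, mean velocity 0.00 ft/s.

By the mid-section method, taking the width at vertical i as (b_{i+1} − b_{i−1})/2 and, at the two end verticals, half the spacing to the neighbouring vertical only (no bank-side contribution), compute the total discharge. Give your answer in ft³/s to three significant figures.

w_2 = (5.8 − 0.0)/2 = 2.9 ft; q_2 = 2.69 × 2.28 × 2.9 = 17.79 ft³/s
w_3 = (10.2 − 4.7)/2 = 2.75 ft; q_3 = 2.09 × 1.87 × 2.75 = 10.75 ft³/s
w_4 = (11.0 − 5.8)/2 = 2.6 ft; q_4 = 1.57 × 1.10 × 2.6 = 4.490 ft³/s
Stations 1, 5 contribute zero (depth or velocity is 0).
Q = Σ qᵢ = 33.02 ft³/s

33.0 ft³/s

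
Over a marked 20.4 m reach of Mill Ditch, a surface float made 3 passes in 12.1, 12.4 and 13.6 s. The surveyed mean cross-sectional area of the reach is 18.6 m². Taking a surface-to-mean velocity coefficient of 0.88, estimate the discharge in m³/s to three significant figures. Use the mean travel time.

26.3 m³/s

t̄ = (12.1 + 12.4 + 13.6) / 3 = 12.7 s
v_surface = L / t̄ = 20.4 / 12.7 = 1.606 m/s
v_mean = 0.88 × 1.606 = 1.414 m/s
Q = A × v_mean = 18.6 × 1.414 = 26.29 m³/s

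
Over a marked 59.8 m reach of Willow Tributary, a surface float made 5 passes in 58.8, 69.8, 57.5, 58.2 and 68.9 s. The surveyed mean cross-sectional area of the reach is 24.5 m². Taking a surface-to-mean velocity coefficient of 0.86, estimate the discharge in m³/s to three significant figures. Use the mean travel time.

20.1 m³/s

t̄ = (58.8 + 69.8 + 57.5 + 58.2 + 68.9) / 5 = 62.64 s
v_surface = L / t̄ = 59.8 / 62.64 = 0.9547 m/s
v_mean = 0.86 × 0.9547 = 0.8210 m/s
Q = A × v_mean = 24.5 × 0.8210 = 20.11 m³/s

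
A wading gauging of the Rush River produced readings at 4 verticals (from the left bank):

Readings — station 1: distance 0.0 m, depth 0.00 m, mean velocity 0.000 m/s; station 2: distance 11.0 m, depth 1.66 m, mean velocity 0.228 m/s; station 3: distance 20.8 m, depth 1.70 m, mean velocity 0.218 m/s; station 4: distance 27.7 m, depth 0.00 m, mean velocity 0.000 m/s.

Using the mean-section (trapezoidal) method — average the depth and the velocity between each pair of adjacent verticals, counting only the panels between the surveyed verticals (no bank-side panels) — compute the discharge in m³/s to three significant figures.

Panel 1-2: Δb = 11 m, d̄ = (0.00+1.66)/2 = 0.83, v̄ = (0.000+0.228)/2 = 0.114 → q = 11×0.83×0.114 = 1.041 m³/s
Panel 2-3: Δb = 9.8 m, d̄ = (1.66+1.70)/2 = 1.68, v̄ = (0.228+0.218)/2 = 0.223 → q = 9.8×1.68×0.223 = 3.671 m³/s
Panel 3-4: Δb = 6.9 m, d̄ = (1.70+0.00)/2 = 0.85, v̄ = (0.218+0.000)/2 = 0.109 → q = 6.9×0.85×0.109 = 0.6393 m³/s
Q = Σ q = 5.352 m³/s

5.35 m³/s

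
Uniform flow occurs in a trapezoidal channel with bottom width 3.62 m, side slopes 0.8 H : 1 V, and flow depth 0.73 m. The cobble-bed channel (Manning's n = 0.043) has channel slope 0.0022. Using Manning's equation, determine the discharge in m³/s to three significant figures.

2.27 m³/s

A = (b + z·y)·y = (3.62 + 0.8×0.73)×0.73 = 3.069 m²
P = b + 2y√(1+z²) = 3.62 + 2×0.73×√(1+0.8²) = 5.490 m
R = A/P = 3.069/5.490 = 0.5590 m
Q = (1/n)·A·R^(2/3)·S^(1/2) = (1/0.043) × 3.069 × 0.5590^(2/3) × 0.0022^(1/2) = 2.272 m³/s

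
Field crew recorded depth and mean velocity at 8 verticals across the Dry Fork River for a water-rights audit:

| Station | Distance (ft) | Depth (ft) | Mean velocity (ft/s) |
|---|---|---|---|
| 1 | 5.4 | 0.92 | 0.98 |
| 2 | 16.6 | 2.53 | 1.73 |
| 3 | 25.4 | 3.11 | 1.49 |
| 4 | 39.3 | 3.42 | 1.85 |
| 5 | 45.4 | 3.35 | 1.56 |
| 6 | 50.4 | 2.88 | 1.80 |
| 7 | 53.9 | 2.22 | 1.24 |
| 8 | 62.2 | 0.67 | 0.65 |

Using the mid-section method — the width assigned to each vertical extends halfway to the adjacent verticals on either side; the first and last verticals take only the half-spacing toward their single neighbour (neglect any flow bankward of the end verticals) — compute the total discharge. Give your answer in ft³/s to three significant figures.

w_1 = (16.6 − 5.4)/2 = 5.6 ft; q_1 = 0.98 × 0.92 × 5.6 = 5.049 ft³/s
w_2 = (25.4 − 5.4)/2 = 10 ft; q_2 = 1.73 × 2.53 × 10 = 43.77 ft³/s
w_3 = (39.3 − 16.6)/2 = 11.35 ft; q_3 = 1.49 × 3.11 × 11.35 = 52.59 ft³/s
w_4 = (45.4 − 25.4)/2 = 10 ft; q_4 = 1.85 × 3.42 × 10 = 63.27 ft³/s
w_5 = (50.4 − 39.3)/2 = 5.55 ft; q_5 = 1.56 × 3.35 × 5.55 = 29.00 ft³/s
w_6 = (53.9 − 45.4)/2 = 4.25 ft; q_6 = 1.80 × 2.88 × 4.25 = 22.03 ft³/s
w_7 = (62.2 − 50.4)/2 = 5.9 ft; q_7 = 1.24 × 2.22 × 5.9 = 16.24 ft³/s
w_8 = (62.2 − 53.9)/2 = 4.15 ft; q_8 = 0.65 × 0.67 × 4.15 = 1.807 ft³/s
Q = Σ qᵢ = 233.8 ft³/s

234 ft³/s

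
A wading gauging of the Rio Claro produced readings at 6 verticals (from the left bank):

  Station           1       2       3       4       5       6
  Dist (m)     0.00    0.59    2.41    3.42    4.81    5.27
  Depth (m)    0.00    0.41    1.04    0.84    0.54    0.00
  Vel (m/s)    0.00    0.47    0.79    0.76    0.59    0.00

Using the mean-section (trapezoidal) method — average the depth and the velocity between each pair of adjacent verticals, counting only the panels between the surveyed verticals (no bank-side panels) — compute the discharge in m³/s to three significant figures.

2.28 m³/s

Panel 1-2: Δb = 0.59 m, d̄ = (0.00+0.41)/2 = 0.205, v̄ = (0.00+0.47)/2 = 0.235 → q = 0.59×0.205×0.235 = 0.02842 m³/s
Panel 2-3: Δb = 1.82 m, d̄ = (0.41+1.04)/2 = 0.725, v̄ = (0.47+0.79)/2 = 0.63 → q = 1.82×0.725×0.63 = 0.8313 m³/s
Panel 3-4: Δb = 1.01 m, d̄ = (1.04+0.84)/2 = 0.94, v̄ = (0.79+0.76)/2 = 0.775 → q = 1.01×0.94×0.775 = 0.7358 m³/s
Panel 4-5: Δb = 1.39 m, d̄ = (0.84+0.54)/2 = 0.69, v̄ = (0.76+0.59)/2 = 0.675 → q = 1.39×0.69×0.675 = 0.6474 m³/s
Panel 5-6: Δb = 0.46 m, d̄ = (0.54+0.00)/2 = 0.27, v̄ = (0.59+0.00)/2 = 0.295 → q = 0.46×0.27×0.295 = 0.03664 m³/s
Q = Σ q = 2.280 m³/s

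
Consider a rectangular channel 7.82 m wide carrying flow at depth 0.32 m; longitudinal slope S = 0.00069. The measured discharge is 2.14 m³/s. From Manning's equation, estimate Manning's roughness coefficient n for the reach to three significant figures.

0.0136

A = b·y = 7.82 × 0.32 = 2.502 m²
P = b + 2y = 7.82 + 2×0.32 = 8.460 m
R = A/P = 2.502/8.460 = 0.2958 m
n = (1/Q)·A·R^(2/3)·S^(1/2) = (1/2.14) × 2.502 × 0.4439 × 0.02627 = 0.01364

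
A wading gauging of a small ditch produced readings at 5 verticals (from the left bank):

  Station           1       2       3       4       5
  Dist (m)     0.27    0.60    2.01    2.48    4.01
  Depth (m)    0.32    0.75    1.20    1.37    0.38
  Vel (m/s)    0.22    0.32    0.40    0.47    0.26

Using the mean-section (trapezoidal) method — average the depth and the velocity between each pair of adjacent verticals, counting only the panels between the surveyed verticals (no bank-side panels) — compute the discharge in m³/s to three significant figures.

1.29 m³/s

Panel 1-2: Δb = 0.33 m, d̄ = (0.32+0.75)/2 = 0.535, v̄ = (0.22+0.32)/2 = 0.27 → q = 0.33×0.535×0.27 = 0.04767 m³/s
Panel 2-3: Δb = 1.41 m, d̄ = (0.75+1.20)/2 = 0.975, v̄ = (0.32+0.40)/2 = 0.36 → q = 1.41×0.975×0.36 = 0.4949 m³/s
Panel 3-4: Δb = 0.47 m, d̄ = (1.20+1.37)/2 = 1.285, v̄ = (0.40+0.47)/2 = 0.435 → q = 0.47×1.285×0.435 = 0.2627 m³/s
Panel 4-5: Δb = 1.53 m, d̄ = (1.37+0.38)/2 = 0.875, v̄ = (0.47+0.26)/2 = 0.365 → q = 1.53×0.875×0.365 = 0.4886 m³/s
Q = Σ q = 1.294 m³/s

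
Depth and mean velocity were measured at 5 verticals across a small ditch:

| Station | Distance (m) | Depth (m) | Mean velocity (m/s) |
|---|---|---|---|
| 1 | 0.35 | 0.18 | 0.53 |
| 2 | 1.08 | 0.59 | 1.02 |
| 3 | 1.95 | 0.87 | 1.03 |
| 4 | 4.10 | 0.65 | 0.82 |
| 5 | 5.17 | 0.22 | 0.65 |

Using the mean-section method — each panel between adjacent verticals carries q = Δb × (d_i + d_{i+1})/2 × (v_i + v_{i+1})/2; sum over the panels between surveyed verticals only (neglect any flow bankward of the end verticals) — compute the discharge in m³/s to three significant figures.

2.72 m³/s

Panel 1-2: Δb = 0.73 m, d̄ = (0.18+0.59)/2 = 0.385, v̄ = (0.53+1.02)/2 = 0.775 → q = 0.73×0.385×0.775 = 0.2178 m³/s
Panel 2-3: Δb = 0.87 m, d̄ = (0.59+0.87)/2 = 0.73, v̄ = (1.02+1.03)/2 = 1.025 → q = 0.87×0.73×1.025 = 0.6510 m³/s
Panel 3-4: Δb = 2.15 m, d̄ = (0.87+0.65)/2 = 0.76, v̄ = (1.03+0.82)/2 = 0.925 → q = 2.15×0.76×0.925 = 1.511 m³/s
Panel 4-5: Δb = 1.07 m, d̄ = (0.65+0.22)/2 = 0.435, v̄ = (0.82+0.65)/2 = 0.735 → q = 1.07×0.435×0.735 = 0.3421 m³/s
Q = Σ q = 2.722 m³/s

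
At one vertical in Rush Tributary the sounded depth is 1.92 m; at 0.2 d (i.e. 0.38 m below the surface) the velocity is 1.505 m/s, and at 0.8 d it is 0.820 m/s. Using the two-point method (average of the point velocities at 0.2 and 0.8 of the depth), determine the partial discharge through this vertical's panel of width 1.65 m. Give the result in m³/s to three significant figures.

v̄ = (1.505 + 0.820) / 2 = 1.163 m/s
q = v̄ × d × w = 1.163 × 1.92 × 1.65 = 3.683 m³/s

3.68 m³/s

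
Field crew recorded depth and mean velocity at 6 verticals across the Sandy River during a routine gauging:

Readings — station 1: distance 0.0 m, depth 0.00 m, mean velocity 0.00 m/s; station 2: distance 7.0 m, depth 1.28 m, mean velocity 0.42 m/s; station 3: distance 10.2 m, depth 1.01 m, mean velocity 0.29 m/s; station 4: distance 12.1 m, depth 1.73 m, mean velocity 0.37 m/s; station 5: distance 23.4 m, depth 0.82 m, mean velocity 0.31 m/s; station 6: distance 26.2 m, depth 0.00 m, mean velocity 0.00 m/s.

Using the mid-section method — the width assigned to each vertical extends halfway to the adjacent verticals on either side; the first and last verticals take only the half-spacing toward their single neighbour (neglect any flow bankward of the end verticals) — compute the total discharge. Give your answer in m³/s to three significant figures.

w_2 = (10.2 − 0.0)/2 = 5.1 m; q_2 = 0.42 × 1.28 × 5.1 = 2.742 m³/s
w_3 = (12.1 − 7.0)/2 = 2.55 m; q_3 = 0.29 × 1.01 × 2.55 = 0.7469 m³/s
w_4 = (23.4 − 10.2)/2 = 6.6 m; q_4 = 0.37 × 1.73 × 6.6 = 4.225 m³/s
w_5 = (26.2 − 12.1)/2 = 7.05 m; q_5 = 0.31 × 0.82 × 7.05 = 1.792 m³/s
Stations 1, 6 contribute zero (depth or velocity is 0).
Q = Σ qᵢ = 9.505 m³/s

9.51 m³/s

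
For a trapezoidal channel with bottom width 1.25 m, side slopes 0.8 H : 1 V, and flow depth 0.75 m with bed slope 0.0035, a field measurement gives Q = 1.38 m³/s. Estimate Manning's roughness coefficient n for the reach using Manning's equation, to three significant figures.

0.0343

A = (b + z·y)·y = (1.25 + 0.8×0.75)×0.75 = 1.388 m²
P = b + 2y√(1+z²) = 1.25 + 2×0.75×√(1+0.8²) = 3.171 m
R = A/P = 1.388/3.171 = 0.4376 m
n = (1/Q)·A·R^(2/3)·S^(1/2) = (1/1.38) × 1.388 × 0.5764 × 0.05916 = 0.03428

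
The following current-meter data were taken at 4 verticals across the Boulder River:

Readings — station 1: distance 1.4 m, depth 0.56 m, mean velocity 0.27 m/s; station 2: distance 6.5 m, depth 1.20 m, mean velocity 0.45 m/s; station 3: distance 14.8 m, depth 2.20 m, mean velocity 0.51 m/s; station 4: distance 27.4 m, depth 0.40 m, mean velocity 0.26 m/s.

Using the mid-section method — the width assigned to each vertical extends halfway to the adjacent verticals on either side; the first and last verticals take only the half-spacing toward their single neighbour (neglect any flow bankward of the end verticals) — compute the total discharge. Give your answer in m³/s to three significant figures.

16.4 m³/s

w_1 = (6.5 − 1.4)/2 = 2.55 m; q_1 = 0.27 × 0.56 × 2.55 = 0.3856 m³/s
w_2 = (14.8 − 1.4)/2 = 6.7 m; q_2 = 0.45 × 1.20 × 6.7 = 3.618 m³/s
w_3 = (27.4 − 6.5)/2 = 10.45 m; q_3 = 0.51 × 2.20 × 10.45 = 11.72 m³/s
w_4 = (27.4 − 14.8)/2 = 6.3 m; q_4 = 0.26 × 0.40 × 6.3 = 0.6552 m³/s
Q = Σ qᵢ = 16.38 m³/s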